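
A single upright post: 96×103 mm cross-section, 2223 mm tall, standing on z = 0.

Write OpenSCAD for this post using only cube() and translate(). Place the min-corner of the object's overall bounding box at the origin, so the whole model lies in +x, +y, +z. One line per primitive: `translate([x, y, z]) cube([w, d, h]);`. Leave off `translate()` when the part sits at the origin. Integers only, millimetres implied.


cube([96, 103, 2223]);


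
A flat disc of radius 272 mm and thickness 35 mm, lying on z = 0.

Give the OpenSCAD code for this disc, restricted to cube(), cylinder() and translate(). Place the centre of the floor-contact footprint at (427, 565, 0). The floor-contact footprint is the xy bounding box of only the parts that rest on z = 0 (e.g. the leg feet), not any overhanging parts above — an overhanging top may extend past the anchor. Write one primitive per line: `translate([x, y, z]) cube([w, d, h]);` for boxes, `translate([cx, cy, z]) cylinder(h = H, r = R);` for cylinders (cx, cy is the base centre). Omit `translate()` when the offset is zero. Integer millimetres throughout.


translate([427, 565, 0]) cylinder(h = 35, r = 272);


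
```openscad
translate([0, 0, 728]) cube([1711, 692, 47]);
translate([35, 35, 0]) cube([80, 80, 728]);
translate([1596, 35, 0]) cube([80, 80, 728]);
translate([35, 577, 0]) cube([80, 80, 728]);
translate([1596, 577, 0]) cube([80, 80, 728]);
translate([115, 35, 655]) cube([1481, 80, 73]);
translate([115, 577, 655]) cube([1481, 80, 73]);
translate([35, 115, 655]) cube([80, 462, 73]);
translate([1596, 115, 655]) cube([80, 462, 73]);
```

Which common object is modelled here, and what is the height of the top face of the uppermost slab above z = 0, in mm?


A table. The table height is 775 mm.

A 1711×692×47 slab sits at z = 728 on four 80 mm square posts — a table. The top surface is at 728 + 47 = 775 mm.


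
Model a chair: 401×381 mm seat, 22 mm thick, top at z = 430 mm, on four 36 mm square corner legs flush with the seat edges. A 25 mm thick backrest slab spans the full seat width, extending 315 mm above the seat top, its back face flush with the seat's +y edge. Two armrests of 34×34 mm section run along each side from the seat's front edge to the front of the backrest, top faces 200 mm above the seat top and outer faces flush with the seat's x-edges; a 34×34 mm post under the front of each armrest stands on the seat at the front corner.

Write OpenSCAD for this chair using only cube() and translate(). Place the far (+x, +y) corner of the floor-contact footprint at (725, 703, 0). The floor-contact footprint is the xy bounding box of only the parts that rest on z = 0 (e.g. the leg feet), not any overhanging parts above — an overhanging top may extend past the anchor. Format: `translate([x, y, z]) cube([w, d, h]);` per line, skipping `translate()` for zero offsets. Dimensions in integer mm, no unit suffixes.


translate([324, 322, 408]) cube([401, 381, 22]);
translate([324, 322, 0]) cube([36, 36, 408]);
translate([689, 322, 0]) cube([36, 36, 408]);
translate([324, 667, 0]) cube([36, 36, 408]);
translate([689, 667, 0]) cube([36, 36, 408]);
translate([324, 678, 430]) cube([401, 25, 315]);
translate([324, 322, 596]) cube([34, 356, 34]);
translate([691, 322, 596]) cube([34, 356, 34]);
translate([324, 322, 430]) cube([34, 34, 166]);
translate([691, 322, 430]) cube([34, 34, 166]);


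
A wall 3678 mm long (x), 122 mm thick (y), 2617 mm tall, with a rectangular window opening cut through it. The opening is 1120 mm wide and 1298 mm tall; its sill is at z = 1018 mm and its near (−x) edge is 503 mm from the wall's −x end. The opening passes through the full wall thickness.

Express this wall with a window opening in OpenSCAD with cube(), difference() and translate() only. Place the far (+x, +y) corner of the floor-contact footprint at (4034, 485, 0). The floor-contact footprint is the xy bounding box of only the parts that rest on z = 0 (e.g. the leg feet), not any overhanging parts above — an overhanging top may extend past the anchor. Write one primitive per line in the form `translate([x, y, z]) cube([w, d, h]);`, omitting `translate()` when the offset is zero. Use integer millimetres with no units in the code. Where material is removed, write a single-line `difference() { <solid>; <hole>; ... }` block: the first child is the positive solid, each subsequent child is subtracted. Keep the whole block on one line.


difference() { translate([356, 363, 0]) cube([3678, 122, 2617]); translate([859, 363, 1018]) cube([1120, 122, 1298]); }


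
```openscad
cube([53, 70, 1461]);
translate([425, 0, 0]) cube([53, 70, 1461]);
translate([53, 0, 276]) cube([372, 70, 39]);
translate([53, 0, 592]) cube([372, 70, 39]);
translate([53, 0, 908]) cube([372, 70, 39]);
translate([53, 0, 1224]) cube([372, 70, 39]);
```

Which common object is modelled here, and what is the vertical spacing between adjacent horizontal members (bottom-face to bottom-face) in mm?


A ladder. The rung spacing is 316 mm.

Two tall 53×70 posts with 4 short bars between them — a ladder. Adjacent rungs sit at z = 276 and z = 592, so the spacing is 592 − 276 = 316 mm.


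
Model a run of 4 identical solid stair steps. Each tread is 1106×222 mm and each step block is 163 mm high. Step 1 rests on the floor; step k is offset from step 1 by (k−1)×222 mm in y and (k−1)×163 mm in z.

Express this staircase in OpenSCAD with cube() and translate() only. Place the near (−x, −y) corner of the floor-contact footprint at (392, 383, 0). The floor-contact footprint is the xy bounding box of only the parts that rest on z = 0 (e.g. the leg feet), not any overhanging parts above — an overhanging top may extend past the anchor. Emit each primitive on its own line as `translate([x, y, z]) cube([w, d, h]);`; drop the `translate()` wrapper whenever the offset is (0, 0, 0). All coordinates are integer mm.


translate([392, 383, 0]) cube([1106, 222, 163]);
translate([392, 605, 163]) cube([1106, 222, 163]);
translate([392, 827, 326]) cube([1106, 222, 163]);
translate([392, 1049, 489]) cube([1106, 222, 163]);


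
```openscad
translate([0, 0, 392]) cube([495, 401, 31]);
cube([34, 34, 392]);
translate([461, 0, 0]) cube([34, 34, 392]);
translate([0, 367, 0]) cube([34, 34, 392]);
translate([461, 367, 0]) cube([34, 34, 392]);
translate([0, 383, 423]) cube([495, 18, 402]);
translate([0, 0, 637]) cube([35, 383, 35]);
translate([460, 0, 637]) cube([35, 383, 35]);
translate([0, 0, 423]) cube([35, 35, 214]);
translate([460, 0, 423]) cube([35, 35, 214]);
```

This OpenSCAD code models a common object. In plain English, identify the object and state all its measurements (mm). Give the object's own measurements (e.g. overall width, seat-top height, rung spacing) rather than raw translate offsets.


A chair. The seat is a 495×401×31 mm slab with its top at z = 423 mm, on four 34×34 mm corner legs (flush with the seat edges, standing on z = 0). A flat backrest 18 mm thick, 402 mm tall, spans the full seat width and rises from the seat top along its +y edge, rear face flush with the rear of the seat. Two armrests of 35×35 mm section run along each side from the seat's front edge to the front of the backrest, top faces 249 mm above the seat top and outer faces flush with the seat's x-edges; a 35×35 mm post under the front of each armrest stands on the seat at the front corner.


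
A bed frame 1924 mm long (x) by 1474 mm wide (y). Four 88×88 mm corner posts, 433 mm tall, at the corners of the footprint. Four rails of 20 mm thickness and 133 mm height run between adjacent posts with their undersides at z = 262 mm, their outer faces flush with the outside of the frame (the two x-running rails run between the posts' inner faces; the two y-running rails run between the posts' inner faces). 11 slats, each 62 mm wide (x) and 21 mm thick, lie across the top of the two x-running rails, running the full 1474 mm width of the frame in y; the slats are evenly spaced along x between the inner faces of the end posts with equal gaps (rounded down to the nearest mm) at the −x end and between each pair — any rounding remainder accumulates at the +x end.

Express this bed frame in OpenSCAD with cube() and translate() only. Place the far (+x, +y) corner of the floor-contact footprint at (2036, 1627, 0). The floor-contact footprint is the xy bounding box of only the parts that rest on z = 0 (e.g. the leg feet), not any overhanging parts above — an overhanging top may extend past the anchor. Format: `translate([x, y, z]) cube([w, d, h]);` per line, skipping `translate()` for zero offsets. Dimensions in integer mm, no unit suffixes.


translate([112, 153, 0]) cube([88, 88, 433]);
translate([112, 1539, 0]) cube([88, 88, 433]);
translate([1948, 153, 0]) cube([88, 88, 433]);
translate([1948, 1539, 0]) cube([88, 88, 433]);
translate([200, 153, 262]) cube([1748, 20, 133]);
translate([200, 1607, 262]) cube([1748, 20, 133]);
translate([112, 241, 262]) cube([20, 1298, 133]);
translate([2016, 241, 262]) cube([20, 1298, 133]);
translate([288, 153, 395]) cube([62, 1474, 21]);
translate([438, 153, 395]) cube([62, 1474, 21]);
translate([588, 153, 395]) cube([62, 1474, 21]);
translate([738, 153, 395]) cube([62, 1474, 21]);
translate([888, 153, 395]) cube([62, 1474, 21]);
translate([1038, 153, 395]) cube([62, 1474, 21]);
translate([1188, 153, 395]) cube([62, 1474, 21]);
translate([1338, 153, 395]) cube([62, 1474, 21]);
translate([1488, 153, 395]) cube([62, 1474, 21]);
translate([1638, 153, 395]) cube([62, 1474, 21]);
translate([1788, 153, 395]) cube([62, 1474, 21]);


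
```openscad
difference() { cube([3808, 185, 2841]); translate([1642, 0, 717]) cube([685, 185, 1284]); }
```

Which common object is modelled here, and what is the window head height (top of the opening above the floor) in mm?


A wall with a window opening. The window head height is 2001 mm.

A wall with a rectangular opening subtracted — a window. Sill at z = 717, opening 1284 mm tall, so the head is at 717 + 1284 = 2001 mm.


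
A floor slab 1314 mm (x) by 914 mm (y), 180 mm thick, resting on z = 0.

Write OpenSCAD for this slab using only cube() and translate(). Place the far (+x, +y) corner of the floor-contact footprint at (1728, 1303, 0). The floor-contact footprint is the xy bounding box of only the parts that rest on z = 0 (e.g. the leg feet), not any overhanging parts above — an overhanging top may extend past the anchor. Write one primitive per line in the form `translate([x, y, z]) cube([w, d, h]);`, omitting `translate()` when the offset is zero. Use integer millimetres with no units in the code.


translate([414, 389, 0]) cube([1314, 914, 180]);


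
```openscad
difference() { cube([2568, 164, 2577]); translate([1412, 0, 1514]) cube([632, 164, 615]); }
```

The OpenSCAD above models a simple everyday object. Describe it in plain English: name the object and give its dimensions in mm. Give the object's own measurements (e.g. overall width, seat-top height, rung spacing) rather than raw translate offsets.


A wall 2568 mm long (x), 164 mm thick (y), 2577 mm tall, with a rectangular window opening cut through it. The opening is 632 mm wide and 615 mm tall; its sill is at z = 1514 mm and its near (−x) edge is 1412 mm from the wall's −x end. The opening passes through the full wall thickness.


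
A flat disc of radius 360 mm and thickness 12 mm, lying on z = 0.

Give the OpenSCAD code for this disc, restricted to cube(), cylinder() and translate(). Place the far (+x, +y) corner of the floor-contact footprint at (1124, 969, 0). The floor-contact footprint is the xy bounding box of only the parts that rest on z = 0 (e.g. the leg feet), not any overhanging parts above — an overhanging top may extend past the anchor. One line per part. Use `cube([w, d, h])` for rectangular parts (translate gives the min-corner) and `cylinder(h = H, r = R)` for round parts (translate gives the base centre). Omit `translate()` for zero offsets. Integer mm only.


translate([764, 609, 0]) cylinder(h = 12, r = 360);


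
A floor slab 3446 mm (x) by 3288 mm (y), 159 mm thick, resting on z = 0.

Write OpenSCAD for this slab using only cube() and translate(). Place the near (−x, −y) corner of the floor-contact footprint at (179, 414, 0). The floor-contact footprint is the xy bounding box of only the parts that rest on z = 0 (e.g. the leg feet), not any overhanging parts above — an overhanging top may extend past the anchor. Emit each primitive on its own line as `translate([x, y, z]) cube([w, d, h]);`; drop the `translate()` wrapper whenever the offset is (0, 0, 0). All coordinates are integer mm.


translate([179, 414, 0]) cube([3446, 3288, 159]);


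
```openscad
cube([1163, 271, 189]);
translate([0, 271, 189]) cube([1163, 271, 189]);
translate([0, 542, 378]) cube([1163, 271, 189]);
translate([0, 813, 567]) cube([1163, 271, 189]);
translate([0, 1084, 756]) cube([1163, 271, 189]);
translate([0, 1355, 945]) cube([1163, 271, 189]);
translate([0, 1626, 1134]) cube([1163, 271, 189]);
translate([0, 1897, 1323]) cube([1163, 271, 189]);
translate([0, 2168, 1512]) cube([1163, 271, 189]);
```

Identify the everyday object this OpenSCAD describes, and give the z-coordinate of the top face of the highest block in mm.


A staircase. The total rise is 1701 mm.

9 identical blocks, each offset up and back from the previous — a staircase. Each step is 189 mm tall and there are 9 of them, so the total rise is 9 × 189 = 1701 mm.


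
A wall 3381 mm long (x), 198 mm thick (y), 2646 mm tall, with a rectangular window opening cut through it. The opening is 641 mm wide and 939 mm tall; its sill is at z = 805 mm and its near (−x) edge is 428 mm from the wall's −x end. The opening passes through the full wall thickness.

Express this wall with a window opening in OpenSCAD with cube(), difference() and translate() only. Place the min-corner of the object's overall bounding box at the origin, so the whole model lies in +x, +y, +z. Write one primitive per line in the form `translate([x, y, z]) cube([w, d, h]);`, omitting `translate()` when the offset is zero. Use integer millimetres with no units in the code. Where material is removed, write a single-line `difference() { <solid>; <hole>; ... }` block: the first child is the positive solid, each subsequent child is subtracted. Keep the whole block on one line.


difference() { cube([3381, 198, 2646]); translate([428, 0, 805]) cube([641, 198, 939]); }


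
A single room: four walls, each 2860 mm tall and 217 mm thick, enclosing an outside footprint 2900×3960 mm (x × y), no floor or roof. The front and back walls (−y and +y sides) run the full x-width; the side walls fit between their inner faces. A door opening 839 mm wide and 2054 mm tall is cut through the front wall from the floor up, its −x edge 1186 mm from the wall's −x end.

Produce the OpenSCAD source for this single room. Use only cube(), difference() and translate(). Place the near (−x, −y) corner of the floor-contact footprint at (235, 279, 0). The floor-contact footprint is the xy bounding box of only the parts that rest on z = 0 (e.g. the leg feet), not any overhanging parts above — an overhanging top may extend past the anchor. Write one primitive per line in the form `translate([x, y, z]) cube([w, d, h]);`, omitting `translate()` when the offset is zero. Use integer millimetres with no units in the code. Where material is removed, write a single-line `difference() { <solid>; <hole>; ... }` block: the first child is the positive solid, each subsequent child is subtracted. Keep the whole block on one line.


difference() { translate([235, 279, 0]) cube([2900, 217, 2860]); translate([1421, 279, 0]) cube([839, 217, 2054]); }
translate([235, 4022, 0]) cube([2900, 217, 2860]);
translate([235, 496, 0]) cube([217, 3526, 2860]);
translate([2918, 496, 0]) cube([217, 3526, 2860]);


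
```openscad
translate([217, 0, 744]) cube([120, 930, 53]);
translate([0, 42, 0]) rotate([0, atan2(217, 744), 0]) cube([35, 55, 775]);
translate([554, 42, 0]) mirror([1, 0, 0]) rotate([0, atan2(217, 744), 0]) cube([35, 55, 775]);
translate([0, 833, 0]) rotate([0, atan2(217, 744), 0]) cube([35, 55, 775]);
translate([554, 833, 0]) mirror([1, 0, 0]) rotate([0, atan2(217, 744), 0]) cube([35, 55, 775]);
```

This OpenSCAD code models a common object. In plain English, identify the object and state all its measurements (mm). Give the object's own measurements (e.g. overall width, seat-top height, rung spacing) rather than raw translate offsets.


A sawhorse. A 120×930×53 mm beam (x, y, z) sits on two A-frame leg pairs. Each pair is two raked legs of 35×55 mm section (55 mm along y) splaying symmetrically in x. Each leg rises 744 mm vertically over 217 mm of horizontal reach and is 775 mm long along its own axis. Every leg's outer bottom edge rests on the floor and its outer top edge meets a bottom edge of the beam — the left legs (tilting toward +x) meet the beam's −x bottom edge, the right legs (their mirror images, tilting toward −x) meet its +x bottom edge — so the leg tops tuck under the beam, the beam's underside is 744 mm above the floor, and the feet are 554 mm apart outside-to-outside with the beam centred between them. The two leg pairs are set in 42 mm from either end of the beam.


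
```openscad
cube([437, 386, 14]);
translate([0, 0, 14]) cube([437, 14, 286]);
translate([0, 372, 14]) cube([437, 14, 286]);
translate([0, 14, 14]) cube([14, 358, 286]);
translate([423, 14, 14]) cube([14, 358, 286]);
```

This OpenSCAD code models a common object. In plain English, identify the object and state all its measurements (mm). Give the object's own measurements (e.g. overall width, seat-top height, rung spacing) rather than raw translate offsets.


An open-topped rectangular box: outside dimensions 437×386×300 mm, with a uniform wall and base thickness of 14 mm. The base is a full 437×386 slab on the floor; four walls sit on top of the base. The front and back walls (the −y and +y sides) span the full width; the two side walls fit between them.


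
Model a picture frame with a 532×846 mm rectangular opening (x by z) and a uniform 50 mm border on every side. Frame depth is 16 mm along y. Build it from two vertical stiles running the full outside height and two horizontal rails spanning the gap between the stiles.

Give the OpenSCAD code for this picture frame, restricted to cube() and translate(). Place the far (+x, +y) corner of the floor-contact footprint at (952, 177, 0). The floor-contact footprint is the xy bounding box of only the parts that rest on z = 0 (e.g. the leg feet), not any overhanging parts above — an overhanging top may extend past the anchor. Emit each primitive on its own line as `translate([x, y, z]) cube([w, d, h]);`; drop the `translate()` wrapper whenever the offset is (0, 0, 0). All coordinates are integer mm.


translate([320, 161, 0]) cube([50, 16, 946]);
translate([902, 161, 0]) cube([50, 16, 946]);
translate([370, 161, 0]) cube([532, 16, 50]);
translate([370, 161, 896]) cube([532, 16, 50]);


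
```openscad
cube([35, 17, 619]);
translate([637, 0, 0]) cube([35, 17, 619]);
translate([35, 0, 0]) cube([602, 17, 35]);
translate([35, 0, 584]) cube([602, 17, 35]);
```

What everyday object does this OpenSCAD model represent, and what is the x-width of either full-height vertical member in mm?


A picture frame. The border width is 35 mm.

Four thin pieces enclosing a rectangular opening — a picture frame. The two full-height stiles are 619 mm tall; the top rail sits at z = 584 and is 35 mm tall, so the border above the opening is 619 − 584 = 35 mm, matching the stile x-width.


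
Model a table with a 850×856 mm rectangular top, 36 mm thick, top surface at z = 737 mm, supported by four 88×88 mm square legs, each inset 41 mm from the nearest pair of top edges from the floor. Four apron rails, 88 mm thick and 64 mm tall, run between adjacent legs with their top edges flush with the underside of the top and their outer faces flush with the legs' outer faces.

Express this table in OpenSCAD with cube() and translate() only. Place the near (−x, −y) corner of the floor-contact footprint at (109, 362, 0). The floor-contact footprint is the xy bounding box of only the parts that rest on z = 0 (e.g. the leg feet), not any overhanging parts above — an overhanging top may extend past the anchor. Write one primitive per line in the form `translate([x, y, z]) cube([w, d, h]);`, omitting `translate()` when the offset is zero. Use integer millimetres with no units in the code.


translate([68, 321, 701]) cube([850, 856, 36]);
translate([109, 362, 0]) cube([88, 88, 701]);
translate([789, 362, 0]) cube([88, 88, 701]);
translate([109, 1048, 0]) cube([88, 88, 701]);
translate([789, 1048, 0]) cube([88, 88, 701]);
translate([197, 362, 637]) cube([592, 88, 64]);
translate([197, 1048, 637]) cube([592, 88, 64]);
translate([109, 450, 637]) cube([88, 598, 64]);
translate([789, 450, 637]) cube([88, 598, 64]);


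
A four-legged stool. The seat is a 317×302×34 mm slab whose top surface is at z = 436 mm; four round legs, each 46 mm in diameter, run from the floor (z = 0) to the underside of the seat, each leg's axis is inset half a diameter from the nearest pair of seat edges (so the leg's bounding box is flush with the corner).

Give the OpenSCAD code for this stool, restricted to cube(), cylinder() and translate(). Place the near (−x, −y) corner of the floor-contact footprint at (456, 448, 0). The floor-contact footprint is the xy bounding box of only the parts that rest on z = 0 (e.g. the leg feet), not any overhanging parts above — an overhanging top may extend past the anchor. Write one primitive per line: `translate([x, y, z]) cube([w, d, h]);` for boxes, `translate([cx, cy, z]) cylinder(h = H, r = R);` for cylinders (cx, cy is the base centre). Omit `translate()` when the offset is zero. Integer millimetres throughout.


// leg_h = 436 - 34 = 402
translate([456, 448, 402]) cube([317, 302, 34]);
translate([479, 471, 0]) cylinder(h = 402, r = 23);
translate([750, 471, 0]) cylinder(h = 402, r = 23);
translate([479, 727, 0]) cylinder(h = 402, r = 23);
translate([750, 727, 0]) cylinder(h = 402, r = 23);


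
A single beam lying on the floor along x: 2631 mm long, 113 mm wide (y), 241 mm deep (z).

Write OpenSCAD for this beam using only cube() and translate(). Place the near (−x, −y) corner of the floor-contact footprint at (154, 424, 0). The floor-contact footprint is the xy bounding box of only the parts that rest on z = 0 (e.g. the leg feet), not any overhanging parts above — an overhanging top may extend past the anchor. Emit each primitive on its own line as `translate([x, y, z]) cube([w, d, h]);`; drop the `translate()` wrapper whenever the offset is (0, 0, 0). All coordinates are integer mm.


translate([154, 424, 0]) cube([2631, 113, 241]);


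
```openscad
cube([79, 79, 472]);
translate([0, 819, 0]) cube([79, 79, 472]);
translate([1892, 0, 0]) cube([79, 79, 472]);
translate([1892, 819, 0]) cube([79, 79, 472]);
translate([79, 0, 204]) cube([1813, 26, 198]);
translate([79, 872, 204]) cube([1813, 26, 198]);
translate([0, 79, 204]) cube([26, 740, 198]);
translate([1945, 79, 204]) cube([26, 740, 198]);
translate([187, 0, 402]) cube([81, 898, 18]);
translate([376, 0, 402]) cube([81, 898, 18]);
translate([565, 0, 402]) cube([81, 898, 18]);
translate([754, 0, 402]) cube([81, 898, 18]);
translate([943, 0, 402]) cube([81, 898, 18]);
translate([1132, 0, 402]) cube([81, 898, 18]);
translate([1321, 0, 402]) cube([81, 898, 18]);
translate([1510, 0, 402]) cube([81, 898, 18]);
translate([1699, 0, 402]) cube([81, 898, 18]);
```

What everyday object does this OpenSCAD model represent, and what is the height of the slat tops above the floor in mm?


A bed frame. The slat-top height is 420 mm.

Four posts, four rails, and a row of slats — a bed frame. Slats sit on the rails at z = 204 + 198 = 402; with slat thickness 18, the top is 420 mm.


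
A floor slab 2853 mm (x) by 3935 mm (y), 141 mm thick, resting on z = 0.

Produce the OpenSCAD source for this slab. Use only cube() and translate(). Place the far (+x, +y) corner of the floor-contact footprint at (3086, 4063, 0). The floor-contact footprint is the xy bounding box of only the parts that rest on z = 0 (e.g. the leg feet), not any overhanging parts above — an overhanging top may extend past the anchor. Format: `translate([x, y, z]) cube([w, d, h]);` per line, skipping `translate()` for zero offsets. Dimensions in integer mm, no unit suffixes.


translate([233, 128, 0]) cube([2853, 3935, 141]);


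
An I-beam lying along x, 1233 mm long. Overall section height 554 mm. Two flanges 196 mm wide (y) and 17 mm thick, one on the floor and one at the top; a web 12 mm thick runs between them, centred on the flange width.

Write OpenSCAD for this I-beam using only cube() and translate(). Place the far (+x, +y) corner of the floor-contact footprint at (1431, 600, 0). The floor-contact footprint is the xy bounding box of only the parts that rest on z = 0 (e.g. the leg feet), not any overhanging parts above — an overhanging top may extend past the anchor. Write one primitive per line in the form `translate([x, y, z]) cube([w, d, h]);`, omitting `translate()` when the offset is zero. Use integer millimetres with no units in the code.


translate([198, 404, 0]) cube([1233, 196, 17]);
translate([198, 496, 17]) cube([1233, 12, 520]);
translate([198, 404, 537]) cube([1233, 196, 17]);


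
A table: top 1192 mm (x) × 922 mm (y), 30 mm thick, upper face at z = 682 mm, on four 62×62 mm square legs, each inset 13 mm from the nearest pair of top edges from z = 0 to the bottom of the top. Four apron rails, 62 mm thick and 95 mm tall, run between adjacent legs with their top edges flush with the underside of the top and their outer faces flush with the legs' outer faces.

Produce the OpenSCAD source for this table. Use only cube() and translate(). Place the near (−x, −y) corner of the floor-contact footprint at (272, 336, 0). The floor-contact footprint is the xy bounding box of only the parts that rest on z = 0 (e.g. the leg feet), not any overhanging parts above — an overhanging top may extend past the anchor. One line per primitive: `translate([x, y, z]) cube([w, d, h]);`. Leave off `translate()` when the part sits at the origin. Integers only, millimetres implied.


translate([259, 323, 652]) cube([1192, 922, 30]);
translate([272, 336, 0]) cube([62, 62, 652]);
translate([1376, 336, 0]) cube([62, 62, 652]);
translate([272, 1170, 0]) cube([62, 62, 652]);
translate([1376, 1170, 0]) cube([62, 62, 652]);
translate([334, 336, 557]) cube([1042, 62, 95]);
translate([334, 1170, 557]) cube([1042, 62, 95]);
translate([272, 398, 557]) cube([62, 772, 95]);
translate([1376, 398, 557]) cube([62, 772, 95]);


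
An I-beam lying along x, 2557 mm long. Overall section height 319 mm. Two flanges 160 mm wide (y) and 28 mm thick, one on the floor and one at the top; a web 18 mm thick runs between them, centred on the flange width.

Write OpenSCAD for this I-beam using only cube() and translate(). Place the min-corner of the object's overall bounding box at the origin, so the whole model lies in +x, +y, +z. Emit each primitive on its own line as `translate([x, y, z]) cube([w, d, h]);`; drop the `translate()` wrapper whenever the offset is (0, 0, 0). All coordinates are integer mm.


cube([2557, 160, 28]);
translate([0, 71, 28]) cube([2557, 18, 263]);
translate([0, 0, 291]) cube([2557, 160, 28]);


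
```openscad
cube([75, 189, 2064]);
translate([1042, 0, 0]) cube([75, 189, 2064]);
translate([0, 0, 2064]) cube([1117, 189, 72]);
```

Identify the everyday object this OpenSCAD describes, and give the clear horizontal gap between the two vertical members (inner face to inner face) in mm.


A door frame. The clear opening width is 967 mm.

Two 2064 mm tall posts with a header on top — a door frame. The left jamb is 75 mm wide at x = 0; the right jamb starts at x = 1042. The clear opening is 1042 − 75 = 967 mm.


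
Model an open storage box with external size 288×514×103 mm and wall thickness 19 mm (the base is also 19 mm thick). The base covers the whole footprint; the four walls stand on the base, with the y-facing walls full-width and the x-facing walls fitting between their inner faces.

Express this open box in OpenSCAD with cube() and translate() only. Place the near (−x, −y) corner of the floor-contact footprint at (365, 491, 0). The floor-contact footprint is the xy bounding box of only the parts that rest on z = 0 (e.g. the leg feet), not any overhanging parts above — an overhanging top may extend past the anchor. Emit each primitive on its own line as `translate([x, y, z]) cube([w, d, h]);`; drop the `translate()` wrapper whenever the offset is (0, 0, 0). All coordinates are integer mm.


translate([365, 491, 0]) cube([288, 514, 19]);
translate([365, 491, 19]) cube([288, 19, 84]);
translate([365, 986, 19]) cube([288, 19, 84]);
translate([365, 510, 19]) cube([19, 476, 84]);
translate([634, 510, 19]) cube([19, 476, 84]);


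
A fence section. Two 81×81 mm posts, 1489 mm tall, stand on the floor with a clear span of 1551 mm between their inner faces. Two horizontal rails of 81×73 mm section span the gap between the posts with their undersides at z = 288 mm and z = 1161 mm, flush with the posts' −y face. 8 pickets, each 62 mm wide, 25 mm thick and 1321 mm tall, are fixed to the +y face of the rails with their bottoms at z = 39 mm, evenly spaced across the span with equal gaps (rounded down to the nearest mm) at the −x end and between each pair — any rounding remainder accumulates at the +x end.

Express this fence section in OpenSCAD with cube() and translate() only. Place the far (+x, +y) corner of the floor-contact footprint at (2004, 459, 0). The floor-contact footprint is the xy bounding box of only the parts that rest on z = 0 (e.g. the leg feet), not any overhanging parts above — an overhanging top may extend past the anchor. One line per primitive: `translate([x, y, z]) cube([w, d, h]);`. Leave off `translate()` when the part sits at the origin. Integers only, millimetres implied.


translate([291, 378, 0]) cube([81, 81, 1489]);
translate([1923, 378, 0]) cube([81, 81, 1489]);
translate([372, 378, 288]) cube([1551, 81, 73]);
translate([372, 378, 1161]) cube([1551, 81, 73]);
translate([489, 459, 39]) cube([62, 25, 1321]);
translate([668, 459, 39]) cube([62, 25, 1321]);
translate([847, 459, 39]) cube([62, 25, 1321]);
translate([1026, 459, 39]) cube([62, 25, 1321]);
translate([1205, 459, 39]) cube([62, 25, 1321]);
translate([1384, 459, 39]) cube([62, 25, 1321]);
translate([1563, 459, 39]) cube([62, 25, 1321]);
translate([1742, 459, 39]) cube([62, 25, 1321]);


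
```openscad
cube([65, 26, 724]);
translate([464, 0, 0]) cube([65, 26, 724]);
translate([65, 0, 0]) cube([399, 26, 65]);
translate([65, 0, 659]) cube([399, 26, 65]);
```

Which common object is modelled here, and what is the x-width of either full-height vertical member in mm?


A picture frame. The border width is 65 mm.

Four thin pieces enclosing a rectangular opening — a picture frame. The two full-height stiles are 724 mm tall; the top rail sits at z = 659 and is 65 mm tall, so the border above the opening is 724 − 659 = 65 mm, matching the stile x-width.


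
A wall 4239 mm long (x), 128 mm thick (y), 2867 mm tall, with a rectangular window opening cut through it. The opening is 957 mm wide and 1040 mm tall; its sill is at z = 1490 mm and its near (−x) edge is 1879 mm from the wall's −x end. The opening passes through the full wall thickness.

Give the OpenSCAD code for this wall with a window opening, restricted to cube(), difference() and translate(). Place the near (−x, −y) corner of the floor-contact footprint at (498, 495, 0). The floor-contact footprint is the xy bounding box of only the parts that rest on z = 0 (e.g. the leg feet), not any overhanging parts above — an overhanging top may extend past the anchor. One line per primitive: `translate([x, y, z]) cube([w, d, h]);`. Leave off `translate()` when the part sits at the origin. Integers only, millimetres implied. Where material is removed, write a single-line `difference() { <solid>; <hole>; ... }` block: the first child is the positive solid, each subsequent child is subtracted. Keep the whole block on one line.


difference() { translate([498, 495, 0]) cube([4239, 128, 2867]); translate([2377, 495, 1490]) cube([957, 128, 1040]); }


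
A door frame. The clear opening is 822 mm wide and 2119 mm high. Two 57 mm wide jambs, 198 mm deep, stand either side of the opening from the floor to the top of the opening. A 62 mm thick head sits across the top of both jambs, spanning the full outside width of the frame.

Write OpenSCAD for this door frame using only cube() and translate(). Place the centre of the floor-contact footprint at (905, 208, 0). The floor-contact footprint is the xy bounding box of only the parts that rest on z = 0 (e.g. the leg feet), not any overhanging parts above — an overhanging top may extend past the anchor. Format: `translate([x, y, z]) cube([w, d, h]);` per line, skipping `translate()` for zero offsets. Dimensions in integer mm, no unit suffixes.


translate([437, 109, 0]) cube([57, 198, 2119]);
translate([1316, 109, 0]) cube([57, 198, 2119]);
translate([437, 109, 2119]) cube([936, 198, 62]);


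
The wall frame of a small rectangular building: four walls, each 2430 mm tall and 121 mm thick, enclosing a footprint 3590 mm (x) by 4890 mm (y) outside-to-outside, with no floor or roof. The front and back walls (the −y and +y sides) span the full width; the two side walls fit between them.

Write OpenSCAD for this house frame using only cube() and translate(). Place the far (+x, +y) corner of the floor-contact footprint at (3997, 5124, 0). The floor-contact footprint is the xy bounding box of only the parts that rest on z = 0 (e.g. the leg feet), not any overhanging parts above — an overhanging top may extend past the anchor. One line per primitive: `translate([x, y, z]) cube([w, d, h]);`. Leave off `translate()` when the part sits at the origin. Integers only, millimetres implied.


translate([407, 234, 0]) cube([3590, 121, 2430]);
translate([407, 5003, 0]) cube([3590, 121, 2430]);
translate([407, 355, 0]) cube([121, 4648, 2430]);
translate([3876, 355, 0]) cube([121, 4648, 2430]);


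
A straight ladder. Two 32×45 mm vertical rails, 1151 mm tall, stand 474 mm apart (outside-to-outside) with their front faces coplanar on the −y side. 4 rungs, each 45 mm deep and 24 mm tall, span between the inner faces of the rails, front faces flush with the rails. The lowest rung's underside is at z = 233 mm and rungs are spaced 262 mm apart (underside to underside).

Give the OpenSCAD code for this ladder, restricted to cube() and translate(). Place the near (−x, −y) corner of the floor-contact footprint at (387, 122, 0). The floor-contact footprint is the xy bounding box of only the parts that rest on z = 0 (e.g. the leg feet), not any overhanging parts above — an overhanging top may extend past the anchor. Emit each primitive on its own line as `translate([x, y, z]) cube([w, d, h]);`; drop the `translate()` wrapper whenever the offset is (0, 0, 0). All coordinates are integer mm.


translate([387, 122, 0]) cube([32, 45, 1151]);
translate([829, 122, 0]) cube([32, 45, 1151]);
translate([419, 122, 233]) cube([410, 45, 24]);
translate([419, 122, 495]) cube([410, 45, 24]);
translate([419, 122, 757]) cube([410, 45, 24]);
translate([419, 122, 1019]) cube([410, 45, 24]);


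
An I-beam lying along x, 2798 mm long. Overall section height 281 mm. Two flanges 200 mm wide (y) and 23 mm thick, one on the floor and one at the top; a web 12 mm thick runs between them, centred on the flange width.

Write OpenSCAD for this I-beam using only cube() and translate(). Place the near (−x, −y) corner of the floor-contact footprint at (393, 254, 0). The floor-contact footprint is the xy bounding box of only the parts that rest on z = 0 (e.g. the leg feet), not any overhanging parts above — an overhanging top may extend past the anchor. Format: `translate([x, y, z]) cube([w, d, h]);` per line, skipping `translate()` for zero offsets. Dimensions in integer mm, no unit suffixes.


translate([393, 254, 0]) cube([2798, 200, 23]);
translate([393, 348, 23]) cube([2798, 12, 235]);
translate([393, 254, 258]) cube([2798, 200, 23]);


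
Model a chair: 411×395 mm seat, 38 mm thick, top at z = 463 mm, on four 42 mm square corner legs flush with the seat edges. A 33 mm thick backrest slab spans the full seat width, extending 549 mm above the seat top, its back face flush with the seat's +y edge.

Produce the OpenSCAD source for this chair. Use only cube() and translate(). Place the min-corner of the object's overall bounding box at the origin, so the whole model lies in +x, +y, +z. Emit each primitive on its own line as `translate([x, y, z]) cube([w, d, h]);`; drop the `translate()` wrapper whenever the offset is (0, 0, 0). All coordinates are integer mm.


translate([0, 0, 425]) cube([411, 395, 38]);
cube([42, 42, 425]);
translate([369, 0, 0]) cube([42, 42, 425]);
translate([0, 353, 0]) cube([42, 42, 425]);
translate([369, 353, 0]) cube([42, 42, 425]);
translate([0, 362, 463]) cube([411, 33, 549]);


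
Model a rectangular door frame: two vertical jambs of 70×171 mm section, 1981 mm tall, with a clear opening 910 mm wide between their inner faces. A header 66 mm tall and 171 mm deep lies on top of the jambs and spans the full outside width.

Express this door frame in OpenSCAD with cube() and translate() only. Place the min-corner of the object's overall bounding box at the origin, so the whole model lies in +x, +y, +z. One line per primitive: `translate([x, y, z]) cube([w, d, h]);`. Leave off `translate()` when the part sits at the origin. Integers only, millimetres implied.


cube([70, 171, 1981]);
translate([980, 0, 0]) cube([70, 171, 1981]);
translate([0, 0, 1981]) cube([1050, 171, 66]);


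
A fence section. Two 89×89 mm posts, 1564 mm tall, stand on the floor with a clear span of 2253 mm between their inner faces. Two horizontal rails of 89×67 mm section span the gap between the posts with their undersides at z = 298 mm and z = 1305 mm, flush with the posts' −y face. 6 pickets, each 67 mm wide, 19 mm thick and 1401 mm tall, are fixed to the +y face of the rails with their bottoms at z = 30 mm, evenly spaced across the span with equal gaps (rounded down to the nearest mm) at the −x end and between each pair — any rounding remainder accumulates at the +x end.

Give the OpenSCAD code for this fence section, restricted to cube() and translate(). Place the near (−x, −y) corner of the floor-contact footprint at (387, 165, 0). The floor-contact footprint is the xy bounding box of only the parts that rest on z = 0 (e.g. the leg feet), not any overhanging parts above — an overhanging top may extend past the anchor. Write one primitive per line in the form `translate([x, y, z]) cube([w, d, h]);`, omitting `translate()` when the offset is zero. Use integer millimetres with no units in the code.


translate([387, 165, 0]) cube([89, 89, 1564]);
translate([2729, 165, 0]) cube([89, 89, 1564]);
translate([476, 165, 298]) cube([2253, 89, 67]);
translate([476, 165, 1305]) cube([2253, 89, 67]);
translate([740, 254, 30]) cube([67, 19, 1401]);
translate([1071, 254, 30]) cube([67, 19, 1401]);
translate([1402, 254, 30]) cube([67, 19, 1401]);
translate([1733, 254, 30]) cube([67, 19, 1401]);
translate([2064, 254, 30]) cube([67, 19, 1401]);
translate([2395, 254, 30]) cube([67, 19, 1401]);


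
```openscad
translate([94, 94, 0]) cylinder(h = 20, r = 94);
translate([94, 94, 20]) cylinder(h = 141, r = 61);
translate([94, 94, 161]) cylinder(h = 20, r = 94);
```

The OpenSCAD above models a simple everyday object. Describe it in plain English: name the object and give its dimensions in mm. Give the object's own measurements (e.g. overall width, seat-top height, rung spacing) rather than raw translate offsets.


A spool: two coaxial disc flanges of radius 94 mm and thickness 20 mm, joined by a core cylinder of radius 61 mm and height 141 mm. The lower flange rests on z = 0 and the three cylinders share a vertical axis.


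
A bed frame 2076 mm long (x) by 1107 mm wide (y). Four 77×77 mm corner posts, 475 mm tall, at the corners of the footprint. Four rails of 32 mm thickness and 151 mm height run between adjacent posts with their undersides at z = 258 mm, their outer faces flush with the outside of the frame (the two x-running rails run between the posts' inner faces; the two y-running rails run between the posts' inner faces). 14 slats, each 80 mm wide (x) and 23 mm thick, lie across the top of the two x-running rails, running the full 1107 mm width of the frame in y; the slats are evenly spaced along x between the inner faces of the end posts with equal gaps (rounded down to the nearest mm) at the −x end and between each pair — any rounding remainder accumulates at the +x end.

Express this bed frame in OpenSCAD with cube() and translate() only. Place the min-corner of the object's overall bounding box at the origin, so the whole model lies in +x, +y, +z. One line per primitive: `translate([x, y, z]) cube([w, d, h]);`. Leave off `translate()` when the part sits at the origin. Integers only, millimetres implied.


cube([77, 77, 475]);
translate([0, 1030, 0]) cube([77, 77, 475]);
translate([1999, 0, 0]) cube([77, 77, 475]);
translate([1999, 1030, 0]) cube([77, 77, 475]);
translate([77, 0, 258]) cube([1922, 32, 151]);
translate([77, 1075, 258]) cube([1922, 32, 151]);
translate([0, 77, 258]) cube([32, 953, 151]);
translate([2044, 77, 258]) cube([32, 953, 151]);
translate([130, 0, 409]) cube([80, 1107, 23]);
translate([263, 0, 409]) cube([80, 1107, 23]);
translate([396, 0, 409]) cube([80, 1107, 23]);
translate([529, 0, 409]) cube([80, 1107, 23]);
translate([662, 0, 409]) cube([80, 1107, 23]);
translate([795, 0, 409]) cube([80, 1107, 23]);
translate([928, 0, 409]) cube([80, 1107, 23]);
translate([1061, 0, 409]) cube([80, 1107, 23]);
translate([1194, 0, 409]) cube([80, 1107, 23]);
translate([1327, 0, 409]) cube([80, 1107, 23]);
translate([1460, 0, 409]) cube([80, 1107, 23]);
translate([1593, 0, 409]) cube([80, 1107, 23]);
translate([1726, 0, 409]) cube([80, 1107, 23]);
translate([1859, 0, 409]) cube([80, 1107, 23]);
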